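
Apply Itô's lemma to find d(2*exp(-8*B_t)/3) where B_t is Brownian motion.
d(2*exp(-8*B_t)/3) = (64*exp(-8*B_t)/3) dt + (-16*exp(-8*B_t)/3) dB_t

Itô's formula for f(B_t) gives d f(B_t) = f'(B_t) dB_t + (1/2) f''(B_t) dt. Compute derivatives of f(x) = 2*exp(-8*x)/3:
  f'(x)  = -16*exp(-8*x)/3
  f''(x) = 128*exp(-8*x)/3
Substitute x = B_t and multiply the f'' term by 1/2:
  drift     = (1/2) * (128*exp(-8*x)/3) evaluated at B_t = 64*exp(-8*B_t)/3
  diffusion = (-16*exp(-8*x)/3) evaluated at B_t = -16*exp(-8*B_t)/3
Therefore d(2*exp(-8*B_t)/3) = (64*exp(-8*B_t)/3) dt + (-16*exp(-8*B_t)/3) dB_t.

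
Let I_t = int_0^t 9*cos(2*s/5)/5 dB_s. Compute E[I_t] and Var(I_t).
E[I_t] = 0; Var(I_t) = 81*t/50 + 81*sin(4*t/5)/40

The Itô integral of a deterministic integrand f(s) has mean 0 because each increment f(s) * (B_{s+ds} - B_s) has mean 0. By the Itô isometry:
  Var( int_0^t f(s) dB_s ) = E[ (int_0^t f(s) dB_s)^2 ] = int_0^t f(s)^2 ds.
Here f(s) = 9*cos(2*s/5)/5, so f(s)^2 = 81*cos(2*s/5)^2/25. Integrate:
  int_0^t (81*cos(2*s/5)^2/25) ds = 81*t/50 + 81*sin(4*t/5)/40.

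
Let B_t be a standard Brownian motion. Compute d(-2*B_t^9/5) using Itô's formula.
d(-2*B_t^9/5) = (-72*B_t^7/5) dt + (-18*B_t^8/5) dB_t

Itô's formula for f(B_t) gives d f(B_t) = f'(B_t) dB_t + (1/2) f''(B_t) dt. Compute derivatives of f(x) = -2*x^9/5:
  f'(x)  = -18*x^8/5
  f''(x) = -144*x^7/5
Substitute x = B_t and multiply the f'' term by 1/2:
  drift     = (1/2) * (-144*x^7/5) evaluated at B_t = -72*B_t^7/5
  diffusion = (-18*x^8/5) evaluated at B_t = -18*B_t^8/5
Therefore d(-2*B_t^9/5) = (-72*B_t^7/5) dt + (-18*B_t^8/5) dB_t.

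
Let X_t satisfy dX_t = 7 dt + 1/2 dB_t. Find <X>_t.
<X>_t = t/4

For an Itô process dX_t = a(t) dt + b(t) dB_t, the quadratic variation is <X>_t = int_0^t b(s)^2 ds (the drift term does not contribute). Here b(s) = 1/2, so
  b(s)^2 = 1/4.
Integrating from 0 to t:
  <X>_t = int_0^t (1/4) ds = t/4.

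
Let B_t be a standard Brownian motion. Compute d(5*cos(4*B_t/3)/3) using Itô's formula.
d(5*cos(4*B_t/3)/3) = (-40*cos(4*B_t/3)/27) dt + (-20*sin(4*B_t/3)/9) dB_t

Itô's formula for f(B_t) gives d f(B_t) = f'(B_t) dB_t + (1/2) f''(B_t) dt. Compute derivatives of f(x) = 5*cos(4*x/3)/3:
  f'(x)  = -20*sin(4*x/3)/9
  f''(x) = -80*cos(4*x/3)/27
Substitute x = B_t and multiply the f'' term by 1/2:
  drift     = (1/2) * (-80*cos(4*x/3)/27) evaluated at B_t = -40*cos(4*B_t/3)/27
  diffusion = (-20*sin(4*x/3)/9) evaluated at B_t = -20*sin(4*B_t/3)/9
Therefore d(5*cos(4*B_t/3)/3) = (-40*cos(4*B_t/3)/27) dt + (-20*sin(4*B_t/3)/9) dB_t.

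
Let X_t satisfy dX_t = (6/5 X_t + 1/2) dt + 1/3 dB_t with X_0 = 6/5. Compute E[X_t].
E[X_t] = 97*exp(6*t/5)/60 - 5/12

Taking expectations and using E[dB_t] = 0, the mean m(t) = E[X_t] satisfies the ODE m'(t) = a m(t) + b with m(0) = x_0. With a = 6/5, b = 1/2, x_0 = 6/5, the solution is
  m(t) = x_0 * exp(a t) + (b/a) * (exp(a t) - 1)
       = (6/5) * exp((6/5) t) + ((1/2)/(6/5)) * (exp((6/5) t) - 1)
       = 97*exp(6*t/5)/60 - 5/12.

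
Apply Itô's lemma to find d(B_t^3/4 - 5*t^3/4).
d(B_t^3/4 - 5*t^3/4) = (3*B_t/4 - 15*t^2/4) dt + (3*B_t^2/4) dB_t

Itô's formula for f(t, x): d f(t, B_t) = (f_t + (1/2) f_xx) dt + f_x dB_t. Compute partials of f(t, x) = -5*t^3/4 + x^3/4:
  f_t(t,x)  = -15*t^2/4
  f_x(t,x)  = 3*x^2/4
  f_xx(t,x) = 3*x/2
Assemble drift = f_t + (1/2) f_xx = -15*t^2/4 + 3*x/4 and diffusion = f_x = 3*x^2/4. Substituting x = B_t:
  d(B_t^3/4 - 5*t^3/4) = (3*B_t/4 - 15*t^2/4) dt + (3*B_t^2/4) dB_t.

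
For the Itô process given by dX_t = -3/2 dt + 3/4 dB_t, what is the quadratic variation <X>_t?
<X>_t = 9*t/16

For an Itô process dX_t = a(t) dt + b(t) dB_t, the quadratic variation is <X>_t = int_0^t b(s)^2 ds (the drift term does not contribute). Here b(s) = 3/4, so
  b(s)^2 = 9/16.
Integrating from 0 to t:
  <X>_t = int_0^t (9/16) ds = 9*t/16.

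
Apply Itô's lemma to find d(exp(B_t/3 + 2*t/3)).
d(exp(B_t/3 + 2*t/3)) = (13*exp(B_t/3 + 2*t/3)/18) dt + (exp(B_t/3 + 2*t/3)/3) dB_t

Itô's formula for f(t, x): d f(t, B_t) = (f_t + (1/2) f_xx) dt + f_x dB_t. Compute partials of f(t, x) = exp(2*t/3 + x/3):
  f_t(t,x)  = 2*exp(2*t/3 + x/3)/3
  f_x(t,x)  = exp(2*t/3 + x/3)/3
  f_xx(t,x) = exp(2*t/3 + x/3)/9
Assemble drift = f_t + (1/2) f_xx = 13*exp(2*t/3 + x/3)/18 and diffusion = f_x = exp(2*t/3 + x/3)/3. Substituting x = B_t:
  d(exp(B_t/3 + 2*t/3)) = (13*exp(B_t/3 + 2*t/3)/18) dt + (exp(B_t/3 + 2*t/3)/3) dB_t.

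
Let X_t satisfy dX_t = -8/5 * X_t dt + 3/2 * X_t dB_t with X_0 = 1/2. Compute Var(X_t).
Var(X_t) = (exp(9*t/4) - 1)*exp(-16*t/5)/4

For GBM dX = mu X dt + sigma X dB with X_0 = x_0, apply Itô to Y = log X: dY = (mu - sigma^2/2) dt + sigma dB, so Y_t = log(x_0) + (mu - sigma^2/2) t + sigma B_t and hence X_t = x_0 * exp((mu - sigma^2/2) t + sigma B_t).
With mu = -8/5, sigma = 3/2, x_0 = 1/2, this gives:
  X_t = 1/2 * exp((-109/40) * t + (3/2) * B_t).
Since sigma*B_t ~ Normal(0, sigma^2 t), E[exp(sigma*B_t)] = exp(sigma^2 t / 2); so E[X_t] = x_0 * exp((mu - sigma^2/2) t) * exp(sigma^2 t / 2) = x_0 * exp(mu t) = exp(-8*t/5)/2.
Var(X_t) = E[X_t^2] - (E[X_t])^2 = x_0^2 * exp(2 mu t) * (exp(sigma^2 t) - 1) = (exp(9*t/4) - 1)*exp(-16*t/5)/4.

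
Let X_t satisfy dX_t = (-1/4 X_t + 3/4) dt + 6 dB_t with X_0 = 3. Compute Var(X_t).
Var(X_t) = 72 - 72*exp(-t/2)

The variance V(t) = Var(X_t) satisfies V'(t) = 2 a V(t) + c^2 with V(0) = 0 (drift coefficient is linear in X, diffusion is constant). With a = -1/4, c = 6, the solution is
  V(t) = (c^2 / (2 a)) * (exp(2 a t) - 1)
       = (6^2 / (2*(-1/4))) * (exp((-1/2) t) - 1)
       = 72 - 72*exp(-t/2).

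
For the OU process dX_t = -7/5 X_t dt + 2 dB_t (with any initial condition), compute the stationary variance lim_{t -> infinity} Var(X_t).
lim Var(X_t) = 10/7

The OU SDE dX = -theta X dt + sigma dB admits the integrating factor exp(theta t): d(exp(theta t) X_t) = sigma exp(theta t) dB_t. Integrating from 0 to t gives X_t = x_0 * exp(-theta t) + sigma * int_0^t exp(-theta (t-s)) dB_s for any initial x_0. The Itô integral has variance (by the Itô isometry) sigma^2 * int_0^t exp(-2 theta (t - s)) ds = sigma^2 * (1 - exp(-2 theta t)) / (2 theta), independent of x_0.
With theta = 7/5, sigma = 2:
  Var(X_t) = (2)^2 * (1 - exp(-2*7/5 t)) / (2 * 7/5) = 10/7 - 10*exp(-14*t/5)/7.
As t -> infinity, exp(-2*7/5 t) -> 0, so the stationary variance is sigma^2 / (2 theta) = 10/7.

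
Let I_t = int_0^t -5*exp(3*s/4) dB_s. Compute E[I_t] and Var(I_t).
E[I_t] = 0; Var(I_t) = 50*exp(3*t/2)/3 - 50/3

The Itô integral of a deterministic integrand f(s) has mean 0 because each increment f(s) * (B_{s+ds} - B_s) has mean 0. By the Itô isometry:
  Var( int_0^t f(s) dB_s ) = E[ (int_0^t f(s) dB_s)^2 ] = int_0^t f(s)^2 ds.
Here f(s) = -5*exp(3*s/4), so f(s)^2 = 25*exp(3*s/2). Integrate:
  int_0^t (25*exp(3*s/2)) ds = 50*exp(3*t/2)/3 - 50/3.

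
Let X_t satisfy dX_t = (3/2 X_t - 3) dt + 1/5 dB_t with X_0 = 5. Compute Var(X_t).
Var(X_t) = exp(3*t)/75 - 1/75

The variance V(t) = Var(X_t) satisfies V'(t) = 2 a V(t) + c^2 with V(0) = 0 (drift coefficient is linear in X, diffusion is constant). With a = 3/2, c = 1/5, the solution is
  V(t) = (c^2 / (2 a)) * (exp(2 a t) - 1)
       = ((1/5)^2 / (2*(3/2))) * (exp(3 t) - 1)
       = exp(3*t)/75 - 1/75.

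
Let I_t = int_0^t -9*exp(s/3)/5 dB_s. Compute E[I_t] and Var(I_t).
E[I_t] = 0; Var(I_t) = 243*exp(2*t/3)/50 - 243/50

The Itô integral of a deterministic integrand f(s) has mean 0 because each increment f(s) * (B_{s+ds} - B_s) has mean 0. By the Itô isometry:
  Var( int_0^t f(s) dB_s ) = E[ (int_0^t f(s) dB_s)^2 ] = int_0^t f(s)^2 ds.
Here f(s) = -9*exp(s/3)/5, so f(s)^2 = 81*exp(2*s/3)/25. Integrate:
  int_0^t (81*exp(2*s/3)/25) ds = 243*exp(2*t/3)/50 - 243/50.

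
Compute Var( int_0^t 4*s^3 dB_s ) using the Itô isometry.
Var = 16*t^7/7

The Itô integral of a deterministic integrand f(s) has mean 0 because each increment f(s) * (B_{s+ds} - B_s) has mean 0. By the Itô isometry:
  Var( int_0^t f(s) dB_s ) = E[ (int_0^t f(s) dB_s)^2 ] = int_0^t f(s)^2 ds.
Here f(s) = 4*s^3, so f(s)^2 = 16*s^6. Integrate:
  int_0^t (16*s^6) ds = 16*t^7/7.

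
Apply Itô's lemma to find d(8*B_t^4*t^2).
d(8*B_t^4*t^2) = (16*B_t^2*t*(B_t^2 + 3*t)) dt + (32*B_t^3*t^2) dB_t

Itô's formula for f(t, x): d f(t, B_t) = (f_t + (1/2) f_xx) dt + f_x dB_t. Compute partials of f(t, x) = 8*t^2*x^4:
  f_t(t,x)  = 16*t*x^4
  f_x(t,x)  = 32*t^2*x^3
  f_xx(t,x) = 96*t^2*x^2
Assemble drift = f_t + (1/2) f_xx = 16*t*x^2*(3*t + x^2) and diffusion = f_x = 32*t^2*x^3. Substituting x = B_t:
  d(8*B_t^4*t^2) = (16*B_t^2*t*(B_t^2 + 3*t)) dt + (32*B_t^3*t^2) dB_t.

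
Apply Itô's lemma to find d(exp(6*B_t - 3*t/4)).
d(exp(6*B_t - 3*t/4)) = (69*exp(6*B_t - 3*t/4)/4) dt + (6*exp(6*B_t - 3*t/4)) dB_t

Itô's formula for f(t, x): d f(t, B_t) = (f_t + (1/2) f_xx) dt + f_x dB_t. Compute partials of f(t, x) = exp(-3*t/4 + 6*x):
  f_t(t,x)  = -3*exp(-3*t/4 + 6*x)/4
  f_x(t,x)  = 6*exp(-3*t/4 + 6*x)
  f_xx(t,x) = 36*exp(-3*t/4 + 6*x)
Assemble drift = f_t + (1/2) f_xx = 69*exp(-3*t/4 + 6*x)/4 and diffusion = f_x = 6*exp(-3*t/4 + 6*x). Substituting x = B_t:
  d(exp(6*B_t - 3*t/4)) = (69*exp(6*B_t - 3*t/4)/4) dt + (6*exp(6*B_t - 3*t/4)) dB_t.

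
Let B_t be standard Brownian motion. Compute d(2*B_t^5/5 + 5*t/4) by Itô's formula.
d(2*B_t^5/5 + 5*t/4) = (4*B_t^3 + 5/4) dt + (2*B_t^4) dB_t

Itô's formula for f(t, x): d f(t, B_t) = (f_t + (1/2) f_xx) dt + f_x dB_t. Compute partials of f(t, x) = 5*t/4 + 2*x^5/5:
  f_t(t,x)  = 5/4
  f_x(t,x)  = 2*x^4
  f_xx(t,x) = 8*x^3
Assemble drift = f_t + (1/2) f_xx = 4*x^3 + 5/4 and diffusion = f_x = 2*x^4. Substituting x = B_t:
  d(2*B_t^5/5 + 5*t/4) = (4*B_t^3 + 5/4) dt + (2*B_t^4) dB_t.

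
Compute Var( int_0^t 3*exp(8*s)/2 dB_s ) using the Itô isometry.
Var = 9*exp(16*t)/64 - 9/64

The Itô integral of a deterministic integrand f(s) has mean 0 because each increment f(s) * (B_{s+ds} - B_s) has mean 0. By the Itô isometry:
  Var( int_0^t f(s) dB_s ) = E[ (int_0^t f(s) dB_s)^2 ] = int_0^t f(s)^2 ds.
Here f(s) = 3*exp(8*s)/2, so f(s)^2 = 9*exp(16*s)/4. Integrate:
  int_0^t (9*exp(16*s)/4) ds = 9*exp(16*t)/64 - 9/64.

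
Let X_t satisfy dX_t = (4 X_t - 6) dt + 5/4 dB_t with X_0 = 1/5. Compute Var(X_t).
Var(X_t) = 25*exp(8*t)/128 - 25/128

The variance V(t) = Var(X_t) satisfies V'(t) = 2 a V(t) + c^2 with V(0) = 0 (drift coefficient is linear in X, diffusion is constant). With a = 4, c = 5/4, the solution is
  V(t) = (c^2 / (2 a)) * (exp(2 a t) - 1)
       = ((5/4)^2 / (2*4)) * (exp(8 t) - 1)
       = 25*exp(8*t)/128 - 25/128.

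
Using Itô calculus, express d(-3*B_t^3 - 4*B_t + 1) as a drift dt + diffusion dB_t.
d(-3*B_t^3 - 4*B_t + 1) = (-9*B_t) dt + (-9*B_t^2 - 4) dB_t

Itô's formula for f(B_t) gives d f(B_t) = f'(B_t) dB_t + (1/2) f''(B_t) dt. Compute derivatives of f(x) = -3*x^3 - 4*x + 1:
  f'(x)  = -9*x^2 - 4
  f''(x) = -18*x
Substitute x = B_t and multiply the f'' term by 1/2:
  drift     = (1/2) * (-18*x) evaluated at B_t = -9*B_t
  diffusion = (-9*x^2 - 4) evaluated at B_t = -9*B_t^2 - 4
Therefore d(-3*B_t^3 - 4*B_t + 1) = (-9*B_t) dt + (-9*B_t^2 - 4) dB_t.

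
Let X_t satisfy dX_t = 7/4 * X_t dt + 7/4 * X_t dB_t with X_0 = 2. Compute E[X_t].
E[X_t] = 2*exp(7*t/4)

For GBM dX = mu X dt + sigma X dB with X_0 = x_0, apply Itô to Y = log X: dY = (mu - sigma^2/2) dt + sigma dB, so Y_t = log(x_0) + (mu - sigma^2/2) t + sigma B_t and hence X_t = x_0 * exp((mu - sigma^2/2) t + sigma B_t).
With mu = 7/4, sigma = 7/4, x_0 = 2, this gives:
  X_t = 2 * exp((7/32) * t + (7/4) * B_t).
Since sigma*B_t ~ Normal(0, sigma^2 t), E[exp(sigma*B_t)] = exp(sigma^2 t / 2); so E[X_t] = x_0 * exp((mu - sigma^2/2) t) * exp(sigma^2 t / 2) = x_0 * exp(mu t) = 2*exp(7*t/4).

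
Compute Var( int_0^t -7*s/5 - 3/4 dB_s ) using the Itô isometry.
Var = t*(784*t^2 + 1260*t + 675)/1200

The Itô integral of a deterministic integrand f(s) has mean 0 because each increment f(s) * (B_{s+ds} - B_s) has mean 0. By the Itô isometry:
  Var( int_0^t f(s) dB_s ) = E[ (int_0^t f(s) dB_s)^2 ] = int_0^t f(s)^2 ds.
Here f(s) = -7*s/5 - 3/4, so f(s)^2 = (28*s + 15)^2/400. Integrate:
  int_0^t ((28*s + 15)^2/400) ds = t*(784*t^2 + 1260*t + 675)/1200.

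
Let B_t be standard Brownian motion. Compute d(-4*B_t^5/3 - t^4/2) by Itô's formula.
d(-4*B_t^5/3 - t^4/2) = (-40*B_t^3/3 - 2*t^3) dt + (-20*B_t^4/3) dB_t

Itô's formula for f(t, x): d f(t, B_t) = (f_t + (1/2) f_xx) dt + f_x dB_t. Compute partials of f(t, x) = -t^4/2 - 4*x^5/3:
  f_t(t,x)  = -2*t^3
  f_x(t,x)  = -20*x^4/3
  f_xx(t,x) = -80*x^3/3
Assemble drift = f_t + (1/2) f_xx = -2*t^3 - 40*x^3/3 and diffusion = f_x = -20*x^4/3. Substituting x = B_t:
  d(-4*B_t^5/3 - t^4/2) = (-40*B_t^3/3 - 2*t^3) dt + (-20*B_t^4/3) dB_t.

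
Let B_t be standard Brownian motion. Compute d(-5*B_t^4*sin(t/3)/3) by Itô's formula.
d(-5*B_t^4*sin(t/3)/3) = (-5*B_t^2*(B_t^2*cos(t/3) + 18*sin(t/3))/9) dt + (-20*B_t^3*sin(t/3)/3) dB_t

Itô's formula for f(t, x): d f(t, B_t) = (f_t + (1/2) f_xx) dt + f_x dB_t. Compute partials of f(t, x) = -5*x^4*sin(t/3)/3:
  f_t(t,x)  = -5*x^4*cos(t/3)/9
  f_x(t,x)  = -20*x^3*sin(t/3)/3
  f_xx(t,x) = -20*x^2*sin(t/3)
Assemble drift = f_t + (1/2) f_xx = -5*x^2*(x^2*cos(t/3) + 18*sin(t/3))/9 and diffusion = f_x = -20*x^3*sin(t/3)/3. Substituting x = B_t:
  d(-5*B_t^4*sin(t/3)/3) = (-5*B_t^2*(B_t^2*cos(t/3) + 18*sin(t/3))/9) dt + (-20*B_t^3*sin(t/3)/3) dB_t.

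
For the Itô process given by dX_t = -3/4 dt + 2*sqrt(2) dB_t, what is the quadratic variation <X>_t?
<X>_t = 8*t

For an Itô process dX_t = a(t) dt + b(t) dB_t, the quadratic variation is <X>_t = int_0^t b(s)^2 ds (the drift term does not contribute). Here b(s) = 2*sqrt(2), so
  b(s)^2 = 8.
Integrating from 0 to t:
  <X>_t = int_0^t (8) ds = 8*t.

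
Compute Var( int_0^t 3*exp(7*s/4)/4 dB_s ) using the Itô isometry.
Var = 9*exp(7*t/2)/56 - 9/56

The Itô integral of a deterministic integrand f(s) has mean 0 because each increment f(s) * (B_{s+ds} - B_s) has mean 0. By the Itô isometry:
  Var( int_0^t f(s) dB_s ) = E[ (int_0^t f(s) dB_s)^2 ] = int_0^t f(s)^2 ds.
Here f(s) = 3*exp(7*s/4)/4, so f(s)^2 = 9*exp(7*s/2)/16. Integrate:
  int_0^t (9*exp(7*s/2)/16) ds = 9*exp(7*t/2)/56 - 9/56.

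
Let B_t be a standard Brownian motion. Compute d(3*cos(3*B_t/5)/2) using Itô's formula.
d(3*cos(3*B_t/5)/2) = (-27*cos(3*B_t/5)/100) dt + (-9*sin(3*B_t/5)/10) dB_t

Itô's formula for f(B_t) gives d f(B_t) = f'(B_t) dB_t + (1/2) f''(B_t) dt. Compute derivatives of f(x) = 3*cos(3*x/5)/2:
  f'(x)  = -9*sin(3*x/5)/10
  f''(x) = -27*cos(3*x/5)/50
Substitute x = B_t and multiply the f'' term by 1/2:
  drift     = (1/2) * (-27*cos(3*x/5)/50) evaluated at B_t = -27*cos(3*B_t/5)/100
  diffusion = (-9*sin(3*x/5)/10) evaluated at B_t = -9*sin(3*B_t/5)/10
Therefore d(3*cos(3*B_t/5)/2) = (-27*cos(3*B_t/5)/100) dt + (-9*sin(3*B_t/5)/10) dB_t.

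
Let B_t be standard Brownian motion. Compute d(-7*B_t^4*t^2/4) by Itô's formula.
d(-7*B_t^4*t^2/4) = (7*B_t^2*t*(-B_t^2 - 3*t)/2) dt + (-7*B_t^3*t^2) dB_t

Itô's formula for f(t, x): d f(t, B_t) = (f_t + (1/2) f_xx) dt + f_x dB_t. Compute partials of f(t, x) = -7*t^2*x^4/4:
  f_t(t,x)  = -7*t*x^4/2
  f_x(t,x)  = -7*t^2*x^3
  f_xx(t,x) = -21*t^2*x^2
Assemble drift = f_t + (1/2) f_xx = 7*t*x^2*(-3*t - x^2)/2 and diffusion = f_x = -7*t^2*x^3. Substituting x = B_t:
  d(-7*B_t^4*t^2/4) = (7*B_t^2*t*(-B_t^2 - 3*t)/2) dt + (-7*B_t^3*t^2) dB_t.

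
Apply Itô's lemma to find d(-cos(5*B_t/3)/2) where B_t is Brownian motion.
d(-cos(5*B_t/3)/2) = (25*cos(5*B_t/3)/36) dt + (5*sin(5*B_t/3)/6) dB_t

Itô's formula for f(B_t) gives d f(B_t) = f'(B_t) dB_t + (1/2) f''(B_t) dt. Compute derivatives of f(x) = -cos(5*x/3)/2:
  f'(x)  = 5*sin(5*x/3)/6
  f''(x) = 25*cos(5*x/3)/18
Substitute x = B_t and multiply the f'' term by 1/2:
  drift     = (1/2) * (25*cos(5*x/3)/18) evaluated at B_t = 25*cos(5*B_t/3)/36
  diffusion = (5*sin(5*x/3)/6) evaluated at B_t = 5*sin(5*B_t/3)/6
Therefore d(-cos(5*B_t/3)/2) = (25*cos(5*B_t/3)/36) dt + (5*sin(5*B_t/3)/6) dB_t.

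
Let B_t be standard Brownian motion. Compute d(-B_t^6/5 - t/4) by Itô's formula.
d(-B_t^6/5 - t/4) = (-3*B_t^4 - 1/4) dt + (-6*B_t^5/5) dB_t

Itô's formula for f(t, x): d f(t, B_t) = (f_t + (1/2) f_xx) dt + f_x dB_t. Compute partials of f(t, x) = -t/4 - x^6/5:
  f_t(t,x)  = -1/4
  f_x(t,x)  = -6*x^5/5
  f_xx(t,x) = -6*x^4
Assemble drift = f_t + (1/2) f_xx = -3*x^4 - 1/4 and diffusion = f_x = -6*x^5/5. Substituting x = B_t:
  d(-B_t^6/5 - t/4) = (-3*B_t^4 - 1/4) dt + (-6*B_t^5/5) dB_t.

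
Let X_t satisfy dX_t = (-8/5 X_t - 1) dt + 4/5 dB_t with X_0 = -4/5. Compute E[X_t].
E[X_t] = -5/8 - 7*exp(-8*t/5)/40

Taking expectations and using E[dB_t] = 0, the mean m(t) = E[X_t] satisfies the ODE m'(t) = a m(t) + b with m(0) = x_0. With a = -8/5, b = -1, x_0 = -4/5, the solution is
  m(t) = x_0 * exp(a t) + (b/a) * (exp(a t) - 1)
       = (-4/5) * exp((-8/5) t) + ((-1)/(-8/5)) * (exp((-8/5) t) - 1)
       = -5/8 - 7*exp(-8*t/5)/40.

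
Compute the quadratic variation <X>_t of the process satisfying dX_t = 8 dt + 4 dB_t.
<X>_t = 16*t

For an Itô process dX_t = a(t) dt + b(t) dB_t, the quadratic variation is <X>_t = int_0^t b(s)^2 ds (the drift term does not contribute). Here b(s) = 4, so
  b(s)^2 = 16.
Integrating from 0 to t:
  <X>_t = int_0^t (16) ds = 16*t.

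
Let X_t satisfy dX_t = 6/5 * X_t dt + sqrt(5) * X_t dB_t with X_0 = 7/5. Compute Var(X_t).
Var(X_t) = 49*(exp(5*t) - 1)*exp(12*t/5)/25

For GBM dX = mu X dt + sigma X dB with X_0 = x_0, apply Itô to Y = log X: dY = (mu - sigma^2/2) dt + sigma dB, so Y_t = log(x_0) + (mu - sigma^2/2) t + sigma B_t and hence X_t = x_0 * exp((mu - sigma^2/2) t + sigma B_t).
With mu = 6/5, sigma = sqrt(5), x_0 = 7/5, this gives:
  X_t = 7/5 * exp((-13/10) * t + (sqrt(5)) * B_t).
Since sigma*B_t ~ Normal(0, sigma^2 t), E[exp(sigma*B_t)] = exp(sigma^2 t / 2); so E[X_t] = x_0 * exp((mu - sigma^2/2) t) * exp(sigma^2 t / 2) = x_0 * exp(mu t) = 7*exp(6*t/5)/5.
Var(X_t) = E[X_t^2] - (E[X_t])^2 = x_0^2 * exp(2 mu t) * (exp(sigma^2 t) - 1) = 49*(exp(5*t) - 1)*exp(12*t/5)/25.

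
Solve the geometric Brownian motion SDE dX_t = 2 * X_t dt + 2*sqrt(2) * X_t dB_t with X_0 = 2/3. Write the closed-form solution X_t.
X_t = 2/3 * exp((-2) * t + (2*sqrt(2)) * B_t)

For GBM dX = mu X dt + sigma X dB with X_0 = x_0, apply Itô to Y = log X: dY = (mu - sigma^2/2) dt + sigma dB, so Y_t = log(x_0) + (mu - sigma^2/2) t + sigma B_t and hence X_t = x_0 * exp((mu - sigma^2/2) t + sigma B_t).
With mu = 2, sigma = 2*sqrt(2), x_0 = 2/3, this gives:
  X_t = 2/3 * exp((-2) * t + (2*sqrt(2)) * B_t).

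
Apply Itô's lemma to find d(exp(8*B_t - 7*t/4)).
d(exp(8*B_t - 7*t/4)) = (121*exp(8*B_t - 7*t/4)/4) dt + (8*exp(8*B_t - 7*t/4)) dB_t

Itô's formula for f(t, x): d f(t, B_t) = (f_t + (1/2) f_xx) dt + f_x dB_t. Compute partials of f(t, x) = exp(-7*t/4 + 8*x):
  f_t(t,x)  = -7*exp(-7*t/4 + 8*x)/4
  f_x(t,x)  = 8*exp(-7*t/4 + 8*x)
  f_xx(t,x) = 64*exp(-7*t/4 + 8*x)
Assemble drift = f_t + (1/2) f_xx = 121*exp(-7*t/4 + 8*x)/4 and diffusion = f_x = 8*exp(-7*t/4 + 8*x). Substituting x = B_t:
  d(exp(8*B_t - 7*t/4)) = (121*exp(8*B_t - 7*t/4)/4) dt + (8*exp(8*B_t - 7*t/4)) dB_t.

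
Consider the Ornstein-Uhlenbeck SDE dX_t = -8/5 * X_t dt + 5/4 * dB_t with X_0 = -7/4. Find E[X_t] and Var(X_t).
E[X_t] = -7*exp(-8*t/5)/4; Var(X_t) = 125/256 - 125*exp(-16*t/5)/256

The OU SDE dX = -theta X dt + sigma dB admits the integrating factor exp(theta t): d(exp(theta t) X_t) = sigma exp(theta t) dB_t. Integrating from 0 to t:
  X_t = x_0 * exp(-theta t) + sigma * int_0^t exp(-theta (t-s)) dB_s.
The Itô integral has mean 0 and (by the Itô isometry) variance sigma^2 * int_0^t exp(-2 theta (t - s)) ds = sigma^2 * (1 - exp(-2 theta t)) / (2 theta).
With theta = 8/5, sigma = 5/4, x_0 = -7/4:
  E[X_t] = -7/4 * exp(-8/5 t) = -7*exp(-8*t/5)/4
  Var(X_t) = (5/4)^2 * (1 - exp(-2*8/5 t)) / (2 * 8/5) = 125/256 - 125*exp(-16*t/5)/256.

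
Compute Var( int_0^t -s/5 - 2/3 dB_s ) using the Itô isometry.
Var = t*(3*t^2 + 30*t + 100)/225

The Itô integral of a deterministic integrand f(s) has mean 0 because each increment f(s) * (B_{s+ds} - B_s) has mean 0. By the Itô isometry:
  Var( int_0^t f(s) dB_s ) = E[ (int_0^t f(s) dB_s)^2 ] = int_0^t f(s)^2 ds.
Here f(s) = -s/5 - 2/3, so f(s)^2 = (3*s + 10)^2/225. Integrate:
  int_0^t ((3*s + 10)^2/225) ds = t*(3*t^2 + 30*t + 100)/225.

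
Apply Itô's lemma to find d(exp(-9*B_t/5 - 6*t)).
d(exp(-9*B_t/5 - 6*t)) = (-219*exp(-9*B_t/5 - 6*t)/50) dt + (-9*exp(-9*B_t/5 - 6*t)/5) dB_t

Itô's formula for f(t, x): d f(t, B_t) = (f_t + (1/2) f_xx) dt + f_x dB_t. Compute partials of f(t, x) = exp(-6*t - 9*x/5):
  f_t(t,x)  = -6*exp(-6*t - 9*x/5)
  f_x(t,x)  = -9*exp(-6*t - 9*x/5)/5
  f_xx(t,x) = 81*exp(-6*t - 9*x/5)/25
Assemble drift = f_t + (1/2) f_xx = -219*exp(-6*t - 9*x/5)/50 and diffusion = f_x = -9*exp(-6*t - 9*x/5)/5. Substituting x = B_t:
  d(exp(-9*B_t/5 - 6*t)) = (-219*exp(-9*B_t/5 - 6*t)/50) dt + (-9*exp(-9*B_t/5 - 6*t)/5) dB_t.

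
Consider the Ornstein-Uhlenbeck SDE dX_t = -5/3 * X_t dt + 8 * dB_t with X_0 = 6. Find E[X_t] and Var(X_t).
E[X_t] = 6*exp(-5*t/3); Var(X_t) = 96/5 - 96*exp(-10*t/3)/5

The OU SDE dX = -theta X dt + sigma dB admits the integrating factor exp(theta t): d(exp(theta t) X_t) = sigma exp(theta t) dB_t. Integrating from 0 to t:
  X_t = x_0 * exp(-theta t) + sigma * int_0^t exp(-theta (t-s)) dB_s.
The Itô integral has mean 0 and (by the Itô isometry) variance sigma^2 * int_0^t exp(-2 theta (t - s)) ds = sigma^2 * (1 - exp(-2 theta t)) / (2 theta).
With theta = 5/3, sigma = 8, x_0 = 6:
  E[X_t] = 6 * exp(-5/3 t) = 6*exp(-5*t/3)
  Var(X_t) = (8)^2 * (1 - exp(-2*5/3 t)) / (2 * 5/3) = 96/5 - 96*exp(-10*t/3)/5.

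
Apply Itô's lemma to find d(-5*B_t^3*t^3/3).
d(-5*B_t^3*t^3/3) = (5*B_t*t^2*(-B_t^2 - t)) dt + (-5*B_t^2*t^3) dB_t

Itô's formula for f(t, x): d f(t, B_t) = (f_t + (1/2) f_xx) dt + f_x dB_t. Compute partials of f(t, x) = -5*t^3*x^3/3:
  f_t(t,x)  = -5*t^2*x^3
  f_x(t,x)  = -5*t^3*x^2
  f_xx(t,x) = -10*t^3*x
Assemble drift = f_t + (1/2) f_xx = 5*t^2*x*(-t - x^2) and diffusion = f_x = -5*t^3*x^2. Substituting x = B_t:
  d(-5*B_t^3*t^3/3) = (5*B_t*t^2*(-B_t^2 - t)) dt + (-5*B_t^2*t^3) dB_t.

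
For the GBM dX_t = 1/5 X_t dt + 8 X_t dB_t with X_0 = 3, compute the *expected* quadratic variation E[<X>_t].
E[<X>_t] = 1440*exp(322*t/5)/161 - 1440/161

<X>_t = int_0^t (8 * X_s)^2 ds. Taking expectation inside the integral: E[<X>_t] = 8^2 * int_0^t E[X_s^2] ds. For GBM, E[X_s^2] = x_0^2 * exp((2 mu + sigma^2) s). Integrating:
  E[<X>_t] = 8^2 * 3^2 * (exp((2*(1/5) + 8^2) t) - 1) / (2*(1/5) + 8^2)
           = 8^2 * 3^2 * (exp((322/5) t) - 1) / (322/5) = 1440*exp(322*t/5)/161 - 1440/161.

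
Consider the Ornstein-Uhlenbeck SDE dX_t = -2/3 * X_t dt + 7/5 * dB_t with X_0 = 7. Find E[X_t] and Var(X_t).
E[X_t] = 7*exp(-2*t/3); Var(X_t) = 147/100 - 147*exp(-4*t/3)/100

The OU SDE dX = -theta X dt + sigma dB admits the integrating factor exp(theta t): d(exp(theta t) X_t) = sigma exp(theta t) dB_t. Integrating from 0 to t:
  X_t = x_0 * exp(-theta t) + sigma * int_0^t exp(-theta (t-s)) dB_s.
The Itô integral has mean 0 and (by the Itô isometry) variance sigma^2 * int_0^t exp(-2 theta (t - s)) ds = sigma^2 * (1 - exp(-2 theta t)) / (2 theta).
With theta = 2/3, sigma = 7/5, x_0 = 7:
  E[X_t] = 7 * exp(-2/3 t) = 7*exp(-2*t/3)
  Var(X_t) = (7/5)^2 * (1 - exp(-2*2/3 t)) / (2 * 2/3) = 147/100 - 147*exp(-4*t/3)/100.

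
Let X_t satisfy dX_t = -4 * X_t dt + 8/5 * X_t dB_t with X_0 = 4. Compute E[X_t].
E[X_t] = 4*exp(-4*t)

For GBM dX = mu X dt + sigma X dB with X_0 = x_0, apply Itô to Y = log X: dY = (mu - sigma^2/2) dt + sigma dB, so Y_t = log(x_0) + (mu - sigma^2/2) t + sigma B_t and hence X_t = x_0 * exp((mu - sigma^2/2) t + sigma B_t).
With mu = -4, sigma = 8/5, x_0 = 4, this gives:
  X_t = 4 * exp((-132/25) * t + (8/5) * B_t).
Since sigma*B_t ~ Normal(0, sigma^2 t), E[exp(sigma*B_t)] = exp(sigma^2 t / 2); so E[X_t] = x_0 * exp((mu - sigma^2/2) t) * exp(sigma^2 t / 2) = x_0 * exp(mu t) = 4*exp(-4*t).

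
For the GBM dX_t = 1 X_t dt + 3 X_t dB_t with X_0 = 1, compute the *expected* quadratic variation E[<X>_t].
E[<X>_t] = 9*exp(11*t)/11 - 9/11

<X>_t = int_0^t (3 * X_s)^2 ds. Taking expectation inside the integral: E[<X>_t] = 3^2 * int_0^t E[X_s^2] ds. For GBM, E[X_s^2] = x_0^2 * exp((2 mu + sigma^2) s). Integrating:
  E[<X>_t] = 3^2 * 1^2 * (exp((2*1 + 3^2) t) - 1) / (2*1 + 3^2)
           = 3^2 * 1^2 * (exp(11 t) - 1) / 11 = 9*exp(11*t)/11 - 9/11.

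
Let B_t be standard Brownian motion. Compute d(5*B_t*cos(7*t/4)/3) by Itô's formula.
d(5*B_t*cos(7*t/4)/3) = (-35*B_t*sin(7*t/4)/12) dt + (5*cos(7*t/4)/3) dB_t

Itô's formula for f(t, x): d f(t, B_t) = (f_t + (1/2) f_xx) dt + f_x dB_t. Compute partials of f(t, x) = 5*x*cos(7*t/4)/3:
  f_t(t,x)  = -35*x*sin(7*t/4)/12
  f_x(t,x)  = 5*cos(7*t/4)/3
  f_xx(t,x) = 0
Assemble drift = f_t + (1/2) f_xx = -35*x*sin(7*t/4)/12 and diffusion = f_x = 5*cos(7*t/4)/3. Substituting x = B_t:
  d(5*B_t*cos(7*t/4)/3) = (-35*B_t*sin(7*t/4)/12) dt + (5*cos(7*t/4)/3) dB_t.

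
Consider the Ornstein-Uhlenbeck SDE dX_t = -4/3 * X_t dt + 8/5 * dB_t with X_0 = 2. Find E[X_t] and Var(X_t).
E[X_t] = 2*exp(-4*t/3); Var(X_t) = 24/25 - 24*exp(-8*t/3)/25

The OU SDE dX = -theta X dt + sigma dB admits the integrating factor exp(theta t): d(exp(theta t) X_t) = sigma exp(theta t) dB_t. Integrating from 0 to t:
  X_t = x_0 * exp(-theta t) + sigma * int_0^t exp(-theta (t-s)) dB_s.
The Itô integral has mean 0 and (by the Itô isometry) variance sigma^2 * int_0^t exp(-2 theta (t - s)) ds = sigma^2 * (1 - exp(-2 theta t)) / (2 theta).
With theta = 4/3, sigma = 8/5, x_0 = 2:
  E[X_t] = 2 * exp(-4/3 t) = 2*exp(-4*t/3)
  Var(X_t) = (8/5)^2 * (1 - exp(-2*4/3 t)) / (2 * 4/3) = 24/25 - 24*exp(-8*t/3)/25.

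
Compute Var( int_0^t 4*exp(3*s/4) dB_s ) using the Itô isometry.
Var = 32*exp(3*t/2)/3 - 32/3

The Itô integral of a deterministic integrand f(s) has mean 0 because each increment f(s) * (B_{s+ds} - B_s) has mean 0. By the Itô isometry:
  Var( int_0^t f(s) dB_s ) = E[ (int_0^t f(s) dB_s)^2 ] = int_0^t f(s)^2 ds.
Here f(s) = 4*exp(3*s/4), so f(s)^2 = 16*exp(3*s/2). Integrate:
  int_0^t (16*exp(3*s/2)) ds = 32*exp(3*t/2)/3 - 32/3.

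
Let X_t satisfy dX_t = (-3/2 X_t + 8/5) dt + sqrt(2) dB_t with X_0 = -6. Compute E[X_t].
E[X_t] = 16/15 - 106*exp(-3*t/2)/15

Taking expectations and using E[dB_t] = 0, the mean m(t) = E[X_t] satisfies the ODE m'(t) = a m(t) + b with m(0) = x_0. With a = -3/2, b = 8/5, x_0 = -6, the solution is
  m(t) = x_0 * exp(a t) + (b/a) * (exp(a t) - 1)
       = (-6) * exp((-3/2) t) + ((8/5)/(-3/2)) * (exp((-3/2) t) - 1)
       = 16/15 - 106*exp(-3*t/2)/15.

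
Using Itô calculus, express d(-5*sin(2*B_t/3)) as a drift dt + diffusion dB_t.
d(-5*sin(2*B_t/3)) = (10*sin(2*B_t/3)/9) dt + (-10*cos(2*B_t/3)/3) dB_t

Itô's formula for f(B_t) gives d f(B_t) = f'(B_t) dB_t + (1/2) f''(B_t) dt. Compute derivatives of f(x) = -5*sin(2*x/3):
  f'(x)  = -10*cos(2*x/3)/3
  f''(x) = 20*sin(2*x/3)/9
Substitute x = B_t and multiply the f'' term by 1/2:
  drift     = (1/2) * (20*sin(2*x/3)/9) evaluated at B_t = 10*sin(2*B_t/3)/9
  diffusion = (-10*cos(2*x/3)/3) evaluated at B_t = -10*cos(2*B_t/3)/3
Therefore d(-5*sin(2*B_t/3)) = (10*sin(2*B_t/3)/9) dt + (-10*cos(2*B_t/3)/3) dB_t.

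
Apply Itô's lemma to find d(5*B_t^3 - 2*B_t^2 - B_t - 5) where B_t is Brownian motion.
d(5*B_t^3 - 2*B_t^2 - B_t - 5) = (15*B_t - 2) dt + (15*B_t^2 - 4*B_t - 1) dB_t

Itô's formula for f(B_t) gives d f(B_t) = f'(B_t) dB_t + (1/2) f''(B_t) dt. Compute derivatives of f(x) = 5*x^3 - 2*x^2 - x - 5:
  f'(x)  = 15*x^2 - 4*x - 1
  f''(x) = 30*x - 4
Substitute x = B_t and multiply the f'' term by 1/2:
  drift     = (1/2) * (30*x - 4) evaluated at B_t = 15*B_t - 2
  diffusion = (15*x^2 - 4*x - 1) evaluated at B_t = 15*B_t^2 - 4*B_t - 1
Therefore d(5*B_t^3 - 2*B_t^2 - B_t - 5) = (15*B_t - 2) dt + (15*B_t^2 - 4*B_t - 1) dB_t.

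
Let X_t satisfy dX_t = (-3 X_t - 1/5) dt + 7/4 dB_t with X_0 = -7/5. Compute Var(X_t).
Var(X_t) = 49/96 - 49*exp(-6*t)/96

The variance V(t) = Var(X_t) satisfies V'(t) = 2 a V(t) + c^2 with V(0) = 0 (drift coefficient is linear in X, diffusion is constant). With a = -3, c = 7/4, the solution is
  V(t) = (c^2 / (2 a)) * (exp(2 a t) - 1)
       = ((7/4)^2 / (2*(-3))) * (exp((-6) t) - 1)
       = 49/96 - 49*exp(-6*t)/96.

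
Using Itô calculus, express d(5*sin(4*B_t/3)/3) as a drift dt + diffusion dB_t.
d(5*sin(4*B_t/3)/3) = (-40*sin(4*B_t/3)/27) dt + (20*cos(4*B_t/3)/9) dB_t

Itô's formula for f(B_t) gives d f(B_t) = f'(B_t) dB_t + (1/2) f''(B_t) dt. Compute derivatives of f(x) = 5*sin(4*x/3)/3:
  f'(x)  = 20*cos(4*x/3)/9
  f''(x) = -80*sin(4*x/3)/27
Substitute x = B_t and multiply the f'' term by 1/2:
  drift     = (1/2) * (-80*sin(4*x/3)/27) evaluated at B_t = -40*sin(4*B_t/3)/27
  diffusion = (20*cos(4*x/3)/9) evaluated at B_t = 20*cos(4*B_t/3)/9
Therefore d(5*sin(4*B_t/3)/3) = (-40*sin(4*B_t/3)/27) dt + (20*cos(4*B_t/3)/9) dB_t.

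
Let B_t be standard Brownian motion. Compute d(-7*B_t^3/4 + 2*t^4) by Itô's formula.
d(-7*B_t^3/4 + 2*t^4) = (-21*B_t/4 + 8*t^3) dt + (-21*B_t^2/4) dB_t

Itô's formula for f(t, x): d f(t, B_t) = (f_t + (1/2) f_xx) dt + f_x dB_t. Compute partials of f(t, x) = 2*t^4 - 7*x^3/4:
  f_t(t,x)  = 8*t^3
  f_x(t,x)  = -21*x^2/4
  f_xx(t,x) = -21*x/2
Assemble drift = f_t + (1/2) f_xx = 8*t^3 - 21*x/4 and diffusion = f_x = -21*x^2/4. Substituting x = B_t:
  d(-7*B_t^3/4 + 2*t^4) = (-21*B_t/4 + 8*t^3) dt + (-21*B_t^2/4) dB_t.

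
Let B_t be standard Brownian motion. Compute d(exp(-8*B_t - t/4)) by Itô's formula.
d(exp(-8*B_t - t/4)) = (127*exp(-8*B_t - t/4)/4) dt + (-8*exp(-8*B_t - t/4)) dB_t

Itô's formula for f(t, x): d f(t, B_t) = (f_t + (1/2) f_xx) dt + f_x dB_t. Compute partials of f(t, x) = exp(-t/4 - 8*x):
  f_t(t,x)  = -exp(-t/4 - 8*x)/4
  f_x(t,x)  = -8*exp(-t/4 - 8*x)
  f_xx(t,x) = 64*exp(-t/4 - 8*x)
Assemble drift = f_t + (1/2) f_xx = 127*exp(-t/4 - 8*x)/4 and diffusion = f_x = -8*exp(-t/4 - 8*x). Substituting x = B_t:
  d(exp(-8*B_t - t/4)) = (127*exp(-8*B_t - t/4)/4) dt + (-8*exp(-8*B_t - t/4)) dB_t.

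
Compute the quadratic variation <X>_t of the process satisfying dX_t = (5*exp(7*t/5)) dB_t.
<X>_t = 125*exp(14*t/5)/14 - 125/14

For an Itô process dX_t = a(t) dt + b(t) dB_t, the quadratic variation is <X>_t = int_0^t b(s)^2 ds (the drift term does not contribute). Here b(s) = 5*exp(7*s/5), so
  b(s)^2 = 25*exp(14*s/5).
Integrating from 0 to t:
  <X>_t = int_0^t (25*exp(14*s/5)) ds = 125*exp(14*t/5)/14 - 125/14.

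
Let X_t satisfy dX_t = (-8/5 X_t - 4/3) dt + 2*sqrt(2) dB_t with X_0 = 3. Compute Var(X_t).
Var(X_t) = 5/2 - 5*exp(-16*t/5)/2

The variance V(t) = Var(X_t) satisfies V'(t) = 2 a V(t) + c^2 with V(0) = 0 (drift coefficient is linear in X, diffusion is constant). With a = -8/5, c = 2*sqrt(2), the solution is
  V(t) = (c^2 / (2 a)) * (exp(2 a t) - 1)
       = ((2*sqrt(2))^2 / (2*(-8/5))) * (exp((-16/5) t) - 1)
       = 5/2 - 5*exp(-16*t/5)/2.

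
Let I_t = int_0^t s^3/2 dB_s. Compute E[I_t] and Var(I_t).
E[I_t] = 0; Var(I_t) = t^7/28

The Itô integral of a deterministic integrand f(s) has mean 0 because each increment f(s) * (B_{s+ds} - B_s) has mean 0. By the Itô isometry:
  Var( int_0^t f(s) dB_s ) = E[ (int_0^t f(s) dB_s)^2 ] = int_0^t f(s)^2 ds.
Here f(s) = s^3/2, so f(s)^2 = s^6/4. Integrate:
  int_0^t (s^6/4) ds = t^7/28.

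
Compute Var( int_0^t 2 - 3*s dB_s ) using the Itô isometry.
Var = t*(3*t^2 - 6*t + 4)

The Itô integral of a deterministic integrand f(s) has mean 0 because each increment f(s) * (B_{s+ds} - B_s) has mean 0. By the Itô isometry:
  Var( int_0^t f(s) dB_s ) = E[ (int_0^t f(s) dB_s)^2 ] = int_0^t f(s)^2 ds.
Here f(s) = 2 - 3*s, so f(s)^2 = (3*s - 2)^2. Integrate:
  int_0^t ((3*s - 2)^2) ds = t*(3*t^2 - 6*t + 4).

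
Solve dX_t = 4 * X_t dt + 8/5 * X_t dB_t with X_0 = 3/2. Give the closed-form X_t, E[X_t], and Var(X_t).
X_t = 3/2 * exp((68/25) t + (8/5) B_t); E[X_t] = 3*exp(4*t)/2; Var(X_t) = 9*(exp(64*t/25) - 1)*exp(8*t)/4

For GBM dX = mu X dt + sigma X dB with X_0 = x_0, apply Itô to Y = log X: dY = (mu - sigma^2/2) dt + sigma dB, so Y_t = log(x_0) + (mu - sigma^2/2) t + sigma B_t and hence X_t = x_0 * exp((mu - sigma^2/2) t + sigma B_t).
With mu = 4, sigma = 8/5, x_0 = 3/2, this gives:
  X_t = 3/2 * exp((68/25) * t + (8/5) * B_t).
Since sigma*B_t ~ Normal(0, sigma^2 t), E[exp(sigma*B_t)] = exp(sigma^2 t / 2); so E[X_t] = x_0 * exp((mu - sigma^2/2) t) * exp(sigma^2 t / 2) = x_0 * exp(mu t) = 3*exp(4*t)/2.
Var(X_t) = E[X_t^2] - (E[X_t])^2 = x_0^2 * exp(2 mu t) * (exp(sigma^2 t) - 1) = 9*(exp(64*t/25) - 1)*exp(8*t)/4.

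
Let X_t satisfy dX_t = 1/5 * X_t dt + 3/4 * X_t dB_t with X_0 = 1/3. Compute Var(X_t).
Var(X_t) = (exp(9*t/16) - 1)*exp(2*t/5)/9

For GBM dX = mu X dt + sigma X dB with X_0 = x_0, apply Itô to Y = log X: dY = (mu - sigma^2/2) dt + sigma dB, so Y_t = log(x_0) + (mu - sigma^2/2) t + sigma B_t and hence X_t = x_0 * exp((mu - sigma^2/2) t + sigma B_t).
With mu = 1/5, sigma = 3/4, x_0 = 1/3, this gives:
  X_t = 1/3 * exp((-13/160) * t + (3/4) * B_t).
Since sigma*B_t ~ Normal(0, sigma^2 t), E[exp(sigma*B_t)] = exp(sigma^2 t / 2); so E[X_t] = x_0 * exp((mu - sigma^2/2) t) * exp(sigma^2 t / 2) = x_0 * exp(mu t) = exp(t/5)/3.
Var(X_t) = E[X_t^2] - (E[X_t])^2 = x_0^2 * exp(2 mu t) * (exp(sigma^2 t) - 1) = (exp(9*t/16) - 1)*exp(2*t/5)/9.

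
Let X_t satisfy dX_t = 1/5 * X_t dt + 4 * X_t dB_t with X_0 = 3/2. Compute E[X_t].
E[X_t] = 3*exp(t/5)/2

For GBM dX = mu X dt + sigma X dB with X_0 = x_0, apply Itô to Y = log X: dY = (mu - sigma^2/2) dt + sigma dB, so Y_t = log(x_0) + (mu - sigma^2/2) t + sigma B_t and hence X_t = x_0 * exp((mu - sigma^2/2) t + sigma B_t).
With mu = 1/5, sigma = 4, x_0 = 3/2, this gives:
  X_t = 3/2 * exp((-39/5) * t + (4) * B_t).
Since sigma*B_t ~ Normal(0, sigma^2 t), E[exp(sigma*B_t)] = exp(sigma^2 t / 2); so E[X_t] = x_0 * exp((mu - sigma^2/2) t) * exp(sigma^2 t / 2) = x_0 * exp(mu t) = 3*exp(t/5)/2.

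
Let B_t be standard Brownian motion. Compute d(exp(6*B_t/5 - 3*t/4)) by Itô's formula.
d(exp(6*B_t/5 - 3*t/4)) = (-3*exp(6*B_t/5 - 3*t/4)/100) dt + (6*exp(6*B_t/5 - 3*t/4)/5) dB_t

Itô's formula for f(t, x): d f(t, B_t) = (f_t + (1/2) f_xx) dt + f_x dB_t. Compute partials of f(t, x) = exp(-3*t/4 + 6*x/5):
  f_t(t,x)  = -3*exp(-3*t/4 + 6*x/5)/4
  f_x(t,x)  = 6*exp(-3*t/4 + 6*x/5)/5
  f_xx(t,x) = 36*exp(-3*t/4 + 6*x/5)/25
Assemble drift = f_t + (1/2) f_xx = -3*exp(-3*t/4 + 6*x/5)/100 and diffusion = f_x = 6*exp(-3*t/4 + 6*x/5)/5. Substituting x = B_t:
  d(exp(6*B_t/5 - 3*t/4)) = (-3*exp(6*B_t/5 - 3*t/4)/100) dt + (6*exp(6*B_t/5 - 3*t/4)/5) dB_t.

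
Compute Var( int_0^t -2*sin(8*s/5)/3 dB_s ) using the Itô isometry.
Var = 2*t/9 - 5*sin(8*t/5)*cos(8*t/5)/36

The Itô integral of a deterministic integrand f(s) has mean 0 because each increment f(s) * (B_{s+ds} - B_s) has mean 0. By the Itô isometry:
  Var( int_0^t f(s) dB_s ) = E[ (int_0^t f(s) dB_s)^2 ] = int_0^t f(s)^2 ds.
Here f(s) = -2*sin(8*s/5)/3, so f(s)^2 = 4*sin(8*s/5)^2/9. Integrate:
  int_0^t (4*sin(8*s/5)^2/9) ds = 2*t/9 - 5*sin(8*t/5)*cos(8*t/5)/36.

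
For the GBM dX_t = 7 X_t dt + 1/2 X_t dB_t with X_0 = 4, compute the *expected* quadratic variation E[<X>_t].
E[<X>_t] = 16*exp(57*t/4)/57 - 16/57

<X>_t = int_0^t ((1/2) * X_s)^2 ds. Taking expectation inside the integral: E[<X>_t] = (1/2)^2 * int_0^t E[X_s^2] ds. For GBM, E[X_s^2] = x_0^2 * exp((2 mu + sigma^2) s). Integrating:
  E[<X>_t] = (1/2)^2 * 4^2 * (exp((2*7 + (1/2)^2) t) - 1) / (2*7 + (1/2)^2)
           = (1/2)^2 * 4^2 * (exp((57/4) t) - 1) / (57/4) = 16*exp(57*t/4)/57 - 16/57.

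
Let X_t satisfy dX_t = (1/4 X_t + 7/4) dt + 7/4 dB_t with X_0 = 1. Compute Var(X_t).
Var(X_t) = 49*exp(t/2)/8 - 49/8

The variance V(t) = Var(X_t) satisfies V'(t) = 2 a V(t) + c^2 with V(0) = 0 (drift coefficient is linear in X, diffusion is constant). With a = 1/4, c = 7/4, the solution is
  V(t) = (c^2 / (2 a)) * (exp(2 a t) - 1)
       = ((7/4)^2 / (2*(1/4))) * (exp((1/2) t) - 1)
       = 49*exp(t/2)/8 - 49/8.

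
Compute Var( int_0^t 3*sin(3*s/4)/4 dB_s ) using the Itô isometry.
Var = 9*t/32 - 3*sin(3*t/2)/16

The Itô integral of a deterministic integrand f(s) has mean 0 because each increment f(s) * (B_{s+ds} - B_s) has mean 0. By the Itô isometry:
  Var( int_0^t f(s) dB_s ) = E[ (int_0^t f(s) dB_s)^2 ] = int_0^t f(s)^2 ds.
Here f(s) = 3*sin(3*s/4)/4, so f(s)^2 = 9*sin(3*s/4)^2/16. Integrate:
  int_0^t (9*sin(3*s/4)^2/16) ds = 9*t/32 - 3*sin(3*t/2)/16.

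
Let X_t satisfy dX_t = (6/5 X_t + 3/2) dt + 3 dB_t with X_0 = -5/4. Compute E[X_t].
E[X_t] = -5/4

Taking expectations and using E[dB_t] = 0, the mean m(t) = E[X_t] satisfies the ODE m'(t) = a m(t) + b with m(0) = x_0. With a = 6/5, b = 3/2, x_0 = -5/4, the solution is
  m(t) = x_0 * exp(a t) + (b/a) * (exp(a t) - 1)
       = (-5/4) * exp((6/5) t) + ((3/2)/(6/5)) * (exp((6/5) t) - 1)
       = -5/4.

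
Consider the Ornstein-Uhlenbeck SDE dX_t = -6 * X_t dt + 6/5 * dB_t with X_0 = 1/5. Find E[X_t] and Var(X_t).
E[X_t] = exp(-6*t)/5; Var(X_t) = 3/25 - 3*exp(-12*t)/25

The OU SDE dX = -theta X dt + sigma dB admits the integrating factor exp(theta t): d(exp(theta t) X_t) = sigma exp(theta t) dB_t. Integrating from 0 to t:
  X_t = x_0 * exp(-theta t) + sigma * int_0^t exp(-theta (t-s)) dB_s.
The Itô integral has mean 0 and (by the Itô isometry) variance sigma^2 * int_0^t exp(-2 theta (t - s)) ds = sigma^2 * (1 - exp(-2 theta t)) / (2 theta).
With theta = 6, sigma = 6/5, x_0 = 1/5:
  E[X_t] = 1/5 * exp(-6 t) = exp(-6*t)/5
  Var(X_t) = (6/5)^2 * (1 - exp(-2*6 t)) / (2 * 6) = 3/25 - 3*exp(-12*t)/25.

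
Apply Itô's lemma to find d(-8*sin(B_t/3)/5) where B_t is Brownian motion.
d(-8*sin(B_t/3)/5) = (4*sin(B_t/3)/45) dt + (-8*cos(B_t/3)/15) dB_t

Itô's formula for f(B_t) gives d f(B_t) = f'(B_t) dB_t + (1/2) f''(B_t) dt. Compute derivatives of f(x) = -8*sin(x/3)/5:
  f'(x)  = -8*cos(x/3)/15
  f''(x) = 8*sin(x/3)/45
Substitute x = B_t and multiply the f'' term by 1/2:
  drift     = (1/2) * (8*sin(x/3)/45) evaluated at B_t = 4*sin(B_t/3)/45
  diffusion = (-8*cos(x/3)/15) evaluated at B_t = -8*cos(B_t/3)/15
Therefore d(-8*sin(B_t/3)/5) = (4*sin(B_t/3)/45) dt + (-8*cos(B_t/3)/15) dB_t.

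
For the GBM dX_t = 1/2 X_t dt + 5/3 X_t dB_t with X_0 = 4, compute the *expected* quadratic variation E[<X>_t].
E[<X>_t] = 200*exp(34*t/9)/17 - 200/17

<X>_t = int_0^t ((5/3) * X_s)^2 ds. Taking expectation inside the integral: E[<X>_t] = (5/3)^2 * int_0^t E[X_s^2] ds. For GBM, E[X_s^2] = x_0^2 * exp((2 mu + sigma^2) s). Integrating:
  E[<X>_t] = (5/3)^2 * 4^2 * (exp((2*(1/2) + (5/3)^2) t) - 1) / (2*(1/2) + (5/3)^2)
           = (5/3)^2 * 4^2 * (exp((34/9) t) - 1) / (34/9) = 200*exp(34*t/9)/17 - 200/17.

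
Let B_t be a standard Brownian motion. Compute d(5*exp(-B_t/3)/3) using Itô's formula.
d(5*exp(-B_t/3)/3) = (5*exp(-B_t/3)/54) dt + (-5*exp(-B_t/3)/9) dB_t

Itô's formula for f(B_t) gives d f(B_t) = f'(B_t) dB_t + (1/2) f''(B_t) dt. Compute derivatives of f(x) = 5*exp(-x/3)/3:
  f'(x)  = -5*exp(-x/3)/9
  f''(x) = 5*exp(-x/3)/27
Substitute x = B_t and multiply the f'' term by 1/2:
  drift     = (1/2) * (5*exp(-x/3)/27) evaluated at B_t = 5*exp(-B_t/3)/54
  diffusion = (-5*exp(-x/3)/9) evaluated at B_t = -5*exp(-B_t/3)/9
Therefore d(5*exp(-B_t/3)/3) = (5*exp(-B_t/3)/54) dt + (-5*exp(-B_t/3)/9) dB_t.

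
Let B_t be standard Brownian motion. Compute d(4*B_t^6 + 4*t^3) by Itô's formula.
d(4*B_t^6 + 4*t^3) = (60*B_t^4 + 12*t^2) dt + (24*B_t^5) dB_t

Itô's formula for f(t, x): d f(t, B_t) = (f_t + (1/2) f_xx) dt + f_x dB_t. Compute partials of f(t, x) = 4*t^3 + 4*x^6:
  f_t(t,x)  = 12*t^2
  f_x(t,x)  = 24*x^5
  f_xx(t,x) = 120*x^4
Assemble drift = f_t + (1/2) f_xx = 12*t^2 + 60*x^4 and diffusion = f_x = 24*x^5. Substituting x = B_t:
  d(4*B_t^6 + 4*t^3) = (60*B_t^4 + 12*t^2) dt + (24*B_t^5) dB_t.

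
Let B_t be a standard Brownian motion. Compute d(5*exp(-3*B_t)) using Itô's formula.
d(5*exp(-3*B_t)) = (45*exp(-3*B_t)/2) dt + (-15*exp(-3*B_t)) dB_t

Itô's formula for f(B_t) gives d f(B_t) = f'(B_t) dB_t + (1/2) f''(B_t) dt. Compute derivatives of f(x) = 5*exp(-3*x):
  f'(x)  = -15*exp(-3*x)
  f''(x) = 45*exp(-3*x)
Substitute x = B_t and multiply the f'' term by 1/2:
  drift     = (1/2) * (45*exp(-3*x)) evaluated at B_t = 45*exp(-3*B_t)/2
  diffusion = (-15*exp(-3*x)) evaluated at B_t = -15*exp(-3*B_t)
Therefore d(5*exp(-3*B_t)) = (45*exp(-3*B_t)/2) dt + (-15*exp(-3*B_t)) dB_t.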